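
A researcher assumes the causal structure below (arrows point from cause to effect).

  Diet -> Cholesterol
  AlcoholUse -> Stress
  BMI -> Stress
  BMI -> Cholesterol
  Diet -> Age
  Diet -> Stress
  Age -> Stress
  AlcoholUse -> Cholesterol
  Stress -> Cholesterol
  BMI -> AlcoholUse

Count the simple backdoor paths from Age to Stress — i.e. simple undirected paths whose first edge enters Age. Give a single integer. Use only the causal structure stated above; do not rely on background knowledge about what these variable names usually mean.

6

A backdoor path from Age to Stress is any simple undirected path whose first edge points into Age (i.e. leaves Age via a parent).
Parents of Age: {Diet}.
Enumerating:
  P1: Age <- Diet -> Stress
  P2: Age <- Diet -> Cholesterol <- BMI -> AlcoholUse -> Stress
  P3: Age <- Diet -> Cholesterol <- BMI -> Stress
  P4: Age <- Diet -> Cholesterol <- AlcoholUse <- BMI -> Stress
  P5: Age <- Diet -> Cholesterol <- AlcoholUse -> Stress
  P6: Age <- Diet -> Cholesterol <- Stress
That exhausts the simple backdoor paths. Count: 6.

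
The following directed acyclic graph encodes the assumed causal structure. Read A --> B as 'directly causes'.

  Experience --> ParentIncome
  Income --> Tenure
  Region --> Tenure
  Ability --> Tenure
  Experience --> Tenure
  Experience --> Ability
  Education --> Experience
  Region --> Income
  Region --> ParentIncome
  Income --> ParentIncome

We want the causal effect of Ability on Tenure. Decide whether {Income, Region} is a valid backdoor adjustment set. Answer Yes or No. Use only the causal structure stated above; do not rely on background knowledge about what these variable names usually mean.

No

Backdoor paths from Ability to Tenure (paths whose first edge points into Ability):
  P1: Ability <- Experience -> ParentIncome <- Region -> Income -> Tenure
  P2: Ability <- Experience -> ParentIncome <- Region -> Tenure
  P3: Ability <- Experience -> ParentIncome <- Income <- Region -> Tenure
  P4: Ability <- Experience -> ParentIncome <- Income -> Tenure
  P5: Ability <- Experience -> Tenure
Condition 1 (no descendant of Ability in the set): holds — descendants of Ability are {Tenure}; none are in {Income, Region}.
Condition 2 (every backdoor path blocked by {Income, Region}):
  P1: blocked at collider ParentIncome (neither it nor any descendant is in the conditioning set).
  P2: blocked at collider ParentIncome (neither it nor any descendant is in the conditioning set).
  P3: blocked at collider ParentIncome (neither it nor any descendant is in the conditioning set).
  P4: blocked at collider ParentIncome (neither it nor any descendant is in the conditioning set).
  P5: open — no interior node is in the conditioning set.
{Income, Region} does not satisfy the backdoor criterion.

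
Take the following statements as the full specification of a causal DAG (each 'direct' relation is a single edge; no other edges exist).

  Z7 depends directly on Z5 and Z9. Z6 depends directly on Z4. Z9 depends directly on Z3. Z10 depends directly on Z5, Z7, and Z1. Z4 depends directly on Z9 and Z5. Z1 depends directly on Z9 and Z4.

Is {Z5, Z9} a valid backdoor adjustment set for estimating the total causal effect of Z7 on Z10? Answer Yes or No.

Yes

Backdoor paths from Z7 to Z10 (paths whose first edge points into Z7):
  P1: Z7 <- Z5 -> Z4 <- Z9 -> Z1 -> Z10
  P2: Z7 <- Z5 -> Z4 -> Z1 -> Z10
  P3: Z7 <- Z5 -> Z10
  P4: Z7 <- Z9 -> Z4 <- Z5 -> Z10
  P5: Z7 <- Z9 -> Z4 -> Z1 -> Z10
  P6: Z7 <- Z9 -> Z1 <- Z4 <- Z5 -> Z10
  P7: Z7 <- Z9 -> Z1 -> Z10
Condition 1 (no descendant of Z7 in the set): holds — descendants of Z7 are {Z10}; none are in {Z5, Z9}.
Condition 2 (every backdoor path blocked by {Z5, Z9}):
  P1: blocked at fork node Z5 ∈ conditioning set.
  P2: blocked at fork node Z5 ∈ conditioning set.
  P3: blocked at fork node Z5 ∈ conditioning set.
  P4: blocked at fork node Z9 ∈ conditioning set.
  P5: blocked at fork node Z9 ∈ conditioning set.
  P6: blocked at fork node Z9 ∈ conditioning set.
  P7: blocked at fork node Z9 ∈ conditioning set.
{Z5, Z9} satisfies the backdoor criterion.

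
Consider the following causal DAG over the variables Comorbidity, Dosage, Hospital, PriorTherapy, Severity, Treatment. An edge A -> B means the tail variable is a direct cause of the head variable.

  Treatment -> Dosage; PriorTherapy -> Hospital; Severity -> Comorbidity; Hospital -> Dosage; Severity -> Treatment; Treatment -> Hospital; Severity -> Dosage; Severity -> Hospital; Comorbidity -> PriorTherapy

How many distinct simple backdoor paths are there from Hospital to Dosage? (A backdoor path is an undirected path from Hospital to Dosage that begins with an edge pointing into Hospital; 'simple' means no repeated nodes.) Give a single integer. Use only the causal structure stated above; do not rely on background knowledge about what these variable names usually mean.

6

A backdoor path from Hospital to Dosage is any simple undirected path whose first edge points into Hospital (i.e. leaves Hospital via a parent).
Parents of Hospital: {PriorTherapy, Severity, Treatment}.
Enumerating:
  P1: Hospital <- Severity -> Treatment -> Dosage
  P2: Hospital <- Severity -> Dosage
  P3: Hospital <- Treatment <- Severity -> Dosage
  P4: Hospital <- Treatment -> Dosage
  P5: Hospital <- PriorTherapy <- Comorbidity <- Severity -> Treatment -> Dosage
  P6: Hospital <- PriorTherapy <- Comorbidity <- Severity -> Dosage
That exhausts the simple backdoor paths. Count: 6.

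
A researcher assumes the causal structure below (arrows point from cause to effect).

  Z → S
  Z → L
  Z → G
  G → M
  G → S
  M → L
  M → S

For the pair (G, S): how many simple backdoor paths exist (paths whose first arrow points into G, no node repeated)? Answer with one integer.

2

A backdoor path from G to S is any simple undirected path whose first edge points into G (i.e. leaves G via a parent).
Parents of G: {Z}.
Enumerating:
  P1: G <- Z -> L <- M -> S
  P2: G <- Z -> S
That exhausts the simple backdoor paths. Count: 2.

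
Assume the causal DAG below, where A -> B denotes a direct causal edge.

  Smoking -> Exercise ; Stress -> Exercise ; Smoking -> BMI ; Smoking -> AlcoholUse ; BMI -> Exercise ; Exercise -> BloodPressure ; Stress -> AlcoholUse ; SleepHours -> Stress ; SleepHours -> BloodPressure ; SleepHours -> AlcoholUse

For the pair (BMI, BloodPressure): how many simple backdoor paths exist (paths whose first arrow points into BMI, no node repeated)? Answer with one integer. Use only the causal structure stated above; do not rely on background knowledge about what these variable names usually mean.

A backdoor path from BMI to BloodPressure is any simple undirected path whose first edge points into BMI (i.e. leaves BMI via a parent).
Parents of BMI: {Smoking}.
Enumerating:
  P1: BMI <- Smoking -> Exercise <- Stress <- SleepHours -> BloodPressure
  P2: BMI <- Smoking -> Exercise <- Stress -> AlcoholUse <- SleepHours -> BloodPressure
  P3: BMI <- Smoking -> Exercise -> BloodPressure
  P4: BMI <- Smoking -> AlcoholUse <- SleepHours -> Stress -> Exercise -> BloodPressure
  P5: BMI <- Smoking -> AlcoholUse <- SleepHours -> BloodPressure
  P6: BMI <- Smoking -> AlcoholUse <- Stress <- SleepHours -> BloodPressure
  P7: BMI <- Smoking -> AlcoholUse <- Stress -> Exercise -> BloodPressure
That exhausts the simple backdoor paths. Count: 7.

7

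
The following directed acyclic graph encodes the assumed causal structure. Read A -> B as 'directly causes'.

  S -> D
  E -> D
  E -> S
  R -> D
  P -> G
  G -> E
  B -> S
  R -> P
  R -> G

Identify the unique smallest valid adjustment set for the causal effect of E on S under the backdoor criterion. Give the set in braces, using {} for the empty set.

Variables eligible for adjustment (non-descendants of E, excluding E and S): {B, G, P, R}.
Backdoor paths from E to S:
  P1: E <- G <- R -> D <- S
  P2: E <- G <- P <- R -> D <- S
Each backdoor path contains an unconditioned collider, so every path is already blocked with the empty conditioning set:
  P1: blocked at collider D (neither it nor any descendant is in the conditioning set).
  P2: blocked at collider D (neither it nor any descendant is in the conditioning set).
The empty set is therefore the unique smallest valid set.

{}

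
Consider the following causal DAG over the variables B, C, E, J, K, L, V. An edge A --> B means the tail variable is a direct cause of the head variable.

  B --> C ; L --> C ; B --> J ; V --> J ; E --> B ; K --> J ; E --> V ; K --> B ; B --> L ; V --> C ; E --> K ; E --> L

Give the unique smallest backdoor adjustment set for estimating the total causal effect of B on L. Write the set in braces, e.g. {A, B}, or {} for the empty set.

Variables eligible for adjustment (non-descendants of B, excluding B and L): {E, K, V}.
Backdoor paths from B to L:
  P1: B <- E -> K -> J <- V -> C <- L
  P2: B <- E -> L
  P3: B <- E -> V -> C <- L
  P4: B <- K <- E -> L
  P5: B <- K <- E -> V -> C <- L
  P6: B <- K -> J <- V <- E -> L
  P7: B <- K -> J <- V -> C <- L
The empty set is not sufficient: P2 (B <- E -> L) has no collider blocking it and no conditioned non-collider, so it is open.
Try {E}:
  P1: blocked at fork node E ∈ conditioning set.
  P2: blocked at fork node E ∈ conditioning set.
  P3: blocked at fork node E ∈ conditioning set.
  P4: blocked at fork node E ∈ conditioning set.
  P5: blocked at fork node E ∈ conditioning set.
  P6: blocked at collider J (neither it nor any descendant is in the conditioning set).
  P7: blocked at collider J (neither it nor any descendant is in the conditioning set).
{E} contains no descendant of B and blocks every backdoor path.
No other singleton works — e.g. {K} leaves P2 open — so {E} is the unique smallest valid adjustment set.

{E}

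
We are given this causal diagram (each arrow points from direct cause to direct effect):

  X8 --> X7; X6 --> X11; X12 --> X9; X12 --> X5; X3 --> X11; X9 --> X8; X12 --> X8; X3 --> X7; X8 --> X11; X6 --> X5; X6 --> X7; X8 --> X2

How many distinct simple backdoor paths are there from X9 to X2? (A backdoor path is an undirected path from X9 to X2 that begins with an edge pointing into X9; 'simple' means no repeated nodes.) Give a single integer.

A backdoor path from X9 to X2 is any simple undirected path whose first edge points into X9 (i.e. leaves X9 via a parent).
Parents of X9: {X12}.
Enumerating:
  P1: X9 <- X12 -> X8 -> X2
  P2: X9 <- X12 -> X5 <- X6 -> X7 <- X3 -> X11 <- X8 -> X2
  P3: X9 <- X12 -> X5 <- X6 -> X7 <- X8 -> X2
  P4: X9 <- X12 -> X5 <- X6 -> X11 <- X3 -> X7 <- X8 -> X2
  P5: X9 <- X12 -> X5 <- X6 -> X11 <- X8 -> X2
That exhausts the simple backdoor paths. Count: 5.

5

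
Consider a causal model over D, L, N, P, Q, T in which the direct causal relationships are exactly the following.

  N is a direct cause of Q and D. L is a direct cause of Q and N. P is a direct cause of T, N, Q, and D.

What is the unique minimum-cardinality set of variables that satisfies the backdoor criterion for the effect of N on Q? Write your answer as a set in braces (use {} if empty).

Variables eligible for adjustment (non-descendants of N, excluding N and Q): {L, P, T}.
Backdoor paths from N to Q:
  P1: N <- L -> Q
  P2: N <- P -> Q
The empty set is not sufficient: P1 (N <- L -> Q) has no collider blocking it and no conditioned non-collider, so it is open.
Try {L, P}:
  P1: blocked at fork node L ∈ conditioning set.
  P2: blocked at fork node P ∈ conditioning set.
{L, P} contains no descendant of N and blocks every backdoor path.
Every element of {L, P} is needed (dropping L leaves P1 open; dropping P leaves P2 open), so no proper subset is valid.
Among all size-2 subsets of the eligible variables, only {L, P} blocks every backdoor path, so it is the unique smallest valid adjustment set.

{L, P}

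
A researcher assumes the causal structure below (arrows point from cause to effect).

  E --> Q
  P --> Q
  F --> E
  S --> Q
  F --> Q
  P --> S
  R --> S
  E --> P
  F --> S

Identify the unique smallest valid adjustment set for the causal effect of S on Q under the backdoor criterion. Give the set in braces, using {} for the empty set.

Variables eligible for adjustment (non-descendants of S, excluding S and Q): {E, F, P, R}.
Backdoor paths from S to Q:
  P1: S <- F -> E -> P -> Q
  P2: S <- F -> E -> Q
  P3: S <- F -> Q
  P4: S <- P <- E <- F -> Q
  P5: S <- P <- E -> Q
  P6: S <- P -> Q
The empty set is not sufficient: P1 (S <- F -> E -> P -> Q) has no collider blocking it and no conditioned non-collider, so it is open.
Try {F, P}:
  P1: blocked at fork node F ∈ conditioning set.
  P2: blocked at fork node F ∈ conditioning set.
  P3: blocked at fork node F ∈ conditioning set.
  P4: blocked at chain node P ∈ conditioning set.
  P5: blocked at chain node P ∈ conditioning set.
  P6: blocked at fork node P ∈ conditioning set.
{F, P} contains no descendant of S and blocks every backdoor path.
Every element of {F, P} is needed (dropping F leaves P2 open; dropping P leaves P5 open), so no proper subset is valid.
Among all size-2 subsets of the eligible variables, only {F, P} blocks every backdoor path, so it is the unique smallest valid adjustment set.

{F, P}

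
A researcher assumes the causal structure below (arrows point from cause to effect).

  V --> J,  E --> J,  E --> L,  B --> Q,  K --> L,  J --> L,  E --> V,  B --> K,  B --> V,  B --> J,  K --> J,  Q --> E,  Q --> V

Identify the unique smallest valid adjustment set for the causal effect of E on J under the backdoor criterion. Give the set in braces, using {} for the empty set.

Variables eligible for adjustment (non-descendants of E, excluding E and J): {B, K, Q}.
Backdoor paths from E to J:
  P1: E <- Q <- B -> V -> J
  P2: E <- Q <- B -> K -> J
  P3: E <- Q <- B -> K -> L <- J
  P4: E <- Q <- B -> J
  P5: E <- Q -> V <- B -> K -> J
  P6: E <- Q -> V <- B -> K -> L <- J
  P7: E <- Q -> V <- B -> J
  P8: E <- Q -> V -> J
The empty set is not sufficient: P1 (E <- Q <- B -> V -> J) has no collider blocking it and no conditioned non-collider, so it is open.
Try {Q}:
  P1: blocked at chain node Q ∈ conditioning set.
  P2: blocked at chain node Q ∈ conditioning set.
  P3: blocked at chain node Q ∈ conditioning set.
  P4: blocked at chain node Q ∈ conditioning set.
  P5: blocked at fork node Q ∈ conditioning set.
  P6: blocked at fork node Q ∈ conditioning set.
  P7: blocked at fork node Q ∈ conditioning set.
  P8: blocked at fork node Q ∈ conditioning set.
{Q} contains no descendant of E and blocks every backdoor path.
No other singleton works — e.g. {B} leaves P8 open — so {Q} is the unique smallest valid adjustment set.

{Q}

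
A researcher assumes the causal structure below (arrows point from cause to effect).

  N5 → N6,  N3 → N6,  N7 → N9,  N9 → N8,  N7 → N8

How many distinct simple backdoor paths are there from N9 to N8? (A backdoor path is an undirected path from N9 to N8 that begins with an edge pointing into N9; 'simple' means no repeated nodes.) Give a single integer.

1

A backdoor path from N9 to N8 is any simple undirected path whose first edge points into N9 (i.e. leaves N9 via a parent).
Parents of N9: {N7}.
Enumerating:
  P1: N9 <- N7 -> N8
That exhausts the simple backdoor paths. Count: 1.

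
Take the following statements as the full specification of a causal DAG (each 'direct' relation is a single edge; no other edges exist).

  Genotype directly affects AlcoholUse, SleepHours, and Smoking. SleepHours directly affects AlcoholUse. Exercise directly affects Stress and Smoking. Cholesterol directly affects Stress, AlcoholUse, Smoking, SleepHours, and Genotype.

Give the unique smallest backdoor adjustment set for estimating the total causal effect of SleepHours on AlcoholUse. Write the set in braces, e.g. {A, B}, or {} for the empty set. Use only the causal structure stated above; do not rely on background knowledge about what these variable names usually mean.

Variables eligible for adjustment (non-descendants of SleepHours, excluding SleepHours and AlcoholUse): {Cholesterol, Exercise, Genotype, Smoking, Stress}.
Backdoor paths from SleepHours to AlcoholUse:
  P1: SleepHours <- Cholesterol -> Genotype -> AlcoholUse
  P2: SleepHours <- Cholesterol -> Smoking <- Genotype -> AlcoholUse
  P3: SleepHours <- Cholesterol -> AlcoholUse
  P4: SleepHours <- Cholesterol -> Stress <- Exercise -> Smoking <- Genotype -> AlcoholUse
  P5: SleepHours <- Genotype <- Cholesterol -> AlcoholUse
  P6: SleepHours <- Genotype -> Smoking <- Exercise -> Stress <- Cholesterol -> AlcoholUse
  P7: SleepHours <- Genotype -> Smoking <- Cholesterol -> AlcoholUse
  P8: SleepHours <- Genotype -> AlcoholUse
The empty set is not sufficient: P1 (SleepHours <- Cholesterol -> Genotype -> AlcoholUse) has no collider blocking it and no conditioned non-collider, so it is open.
Try {Cholesterol, Genotype}:
  P1: blocked at fork node Cholesterol ∈ conditioning set.
  P2: blocked at fork node Cholesterol ∈ conditioning set.
  P3: blocked at fork node Cholesterol ∈ conditioning set.
  P4: blocked at fork node Cholesterol ∈ conditioning set.
  P5: blocked at chain node Genotype ∈ conditioning set.
  P6: blocked at fork node Genotype ∈ conditioning set.
  P7: blocked at fork node Genotype ∈ conditioning set.
  P8: blocked at fork node Genotype ∈ conditioning set.
{Cholesterol, Genotype} contains no descendant of SleepHours and blocks every backdoor path.
Every element of {Cholesterol, Genotype} is needed (dropping Cholesterol leaves P3 open; dropping Genotype leaves P8 open), so no proper subset is valid.
Among all size-2 subsets of the eligible variables, only {Cholesterol, Genotype} blocks every backdoor path, so it is the unique smallest valid adjustment set.

{Cholesterol, Genotype}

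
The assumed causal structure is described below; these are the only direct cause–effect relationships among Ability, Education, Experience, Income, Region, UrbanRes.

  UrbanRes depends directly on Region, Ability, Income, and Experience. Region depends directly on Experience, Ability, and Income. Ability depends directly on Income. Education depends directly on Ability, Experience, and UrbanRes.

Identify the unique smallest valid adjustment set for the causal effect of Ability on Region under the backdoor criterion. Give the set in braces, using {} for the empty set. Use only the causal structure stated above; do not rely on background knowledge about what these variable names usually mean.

{Income}

Variables eligible for adjustment (non-descendants of Ability, excluding Ability and Region): {Experience, Income}.
Backdoor paths from Ability to Region:
  P1: Ability <- Income -> Region
  P2: Ability <- Income -> UrbanRes <- Experience -> Region
  P3: Ability <- Income -> UrbanRes <- Region
  P4: Ability <- Income -> UrbanRes -> Education <- Experience -> Region
The empty set is not sufficient: P1 (Ability <- Income -> Region) has no collider blocking it and no conditioned non-collider, so it is open.
Try {Income}:
  P1: blocked at fork node Income ∈ conditioning set.
  P2: blocked at fork node Income ∈ conditioning set.
  P3: blocked at fork node Income ∈ conditioning set.
  P4: blocked at fork node Income ∈ conditioning set.
{Income} contains no descendant of Ability and blocks every backdoor path.
No other singleton works — e.g. {Experience} leaves P1 open — so {Income} is the unique smallest valid adjustment set.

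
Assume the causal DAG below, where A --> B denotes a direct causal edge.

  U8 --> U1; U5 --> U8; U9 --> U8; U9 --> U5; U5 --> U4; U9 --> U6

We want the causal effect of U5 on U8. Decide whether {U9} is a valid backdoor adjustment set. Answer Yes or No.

Yes

Backdoor paths from U5 to U8 (paths whose first edge points into U5):
  P1: U5 <- U9 -> U8
Condition 1 (no descendant of U5 in the set): holds — descendants of U5 are {U1, U4, U8}; none are in {U9}.
Condition 2 (every backdoor path blocked by {U9}):
  P1: blocked at fork node U9 ∈ conditioning set.
{U9} satisfies the backdoor criterion.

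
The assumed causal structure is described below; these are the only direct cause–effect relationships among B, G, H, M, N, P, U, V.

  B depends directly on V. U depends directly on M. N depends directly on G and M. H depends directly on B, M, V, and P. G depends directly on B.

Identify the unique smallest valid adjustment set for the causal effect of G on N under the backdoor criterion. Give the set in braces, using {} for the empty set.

Variables eligible for adjustment (non-descendants of G, excluding G and N): {B, H, M, P, U, V}.
Backdoor paths from G to N:
  P1: G <- B <- V -> H <- M -> N
  P2: G <- B -> H <- M -> N
Each backdoor path contains an unconditioned collider, so every path is already blocked with the empty conditioning set:
  P1: blocked at collider H (neither it nor any descendant is in the conditioning set).
  P2: blocked at collider H (neither it nor any descendant is in the conditioning set).
The empty set is therefore the unique smallest valid set.

{}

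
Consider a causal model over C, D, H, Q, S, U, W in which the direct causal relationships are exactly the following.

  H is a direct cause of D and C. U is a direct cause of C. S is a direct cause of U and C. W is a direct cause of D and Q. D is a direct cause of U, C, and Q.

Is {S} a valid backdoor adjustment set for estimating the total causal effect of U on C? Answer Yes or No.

Backdoor paths from U to C (paths whose first edge points into U):
  P1: U <- S -> C
  P2: U <- D <- H -> C
  P3: U <- D -> C
Condition 1 (no descendant of U in the set): holds — descendants of U are {C}; none are in {S}.
Condition 2 (every backdoor path blocked by {S}):
  P1: blocked at fork node S ∈ conditioning set.
  P2: open — no interior node is in the conditioning set.
  P3: open — no interior node is in the conditioning set.
{S} does not satisfy the backdoor criterion.

No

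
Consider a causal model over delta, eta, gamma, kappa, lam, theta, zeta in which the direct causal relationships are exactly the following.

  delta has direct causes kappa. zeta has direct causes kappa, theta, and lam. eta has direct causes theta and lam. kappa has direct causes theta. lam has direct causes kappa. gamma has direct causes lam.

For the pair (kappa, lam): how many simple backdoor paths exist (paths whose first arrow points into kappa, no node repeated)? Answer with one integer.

2

A backdoor path from kappa to lam is any simple undirected path whose first edge points into kappa (i.e. leaves kappa via a parent).
Parents of kappa: {theta}.
Enumerating:
  P1: kappa <- theta -> eta <- lam
  P2: kappa <- theta -> zeta <- lam
That exhausts the simple backdoor paths. Count: 2.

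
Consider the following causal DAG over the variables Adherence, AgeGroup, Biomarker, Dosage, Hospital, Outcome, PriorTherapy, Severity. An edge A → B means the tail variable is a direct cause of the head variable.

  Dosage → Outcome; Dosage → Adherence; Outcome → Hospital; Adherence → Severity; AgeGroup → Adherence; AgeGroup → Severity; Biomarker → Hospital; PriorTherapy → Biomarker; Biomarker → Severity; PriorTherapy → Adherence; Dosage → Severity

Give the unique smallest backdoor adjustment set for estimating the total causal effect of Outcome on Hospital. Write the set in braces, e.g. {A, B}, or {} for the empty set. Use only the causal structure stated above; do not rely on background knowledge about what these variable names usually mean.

{}

Variables eligible for adjustment (non-descendants of Outcome, excluding Outcome and Hospital): {Adherence, AgeGroup, Biomarker, Dosage, PriorTherapy, Severity}.
Backdoor paths from Outcome to Hospital:
  P1: Outcome <- Dosage -> Adherence <- PriorTherapy -> Biomarker -> Hospital
  P2: Outcome <- Dosage -> Adherence <- AgeGroup -> Severity <- Biomarker -> Hospital
  P3: Outcome <- Dosage -> Adherence -> Severity <- Biomarker -> Hospital
  P4: Outcome <- Dosage -> Severity <- AgeGroup -> Adherence <- PriorTherapy -> Biomarker -> Hospital
  P5: Outcome <- Dosage -> Severity <- Biomarker -> Hospital
  P6: Outcome <- Dosage -> Severity <- Adherence <- PriorTherapy -> Biomarker -> Hospital
Each backdoor path contains an unconditioned collider, so every path is already blocked with the empty conditioning set:
  P1: blocked at collider Adherence (neither it nor any descendant is in the conditioning set).
  P2: blocked at collider Adherence (neither it nor any descendant is in the conditioning set).
  P3: blocked at collider Severity (neither it nor any descendant is in the conditioning set).
  P4: blocked at collider Severity (neither it nor any descendant is in the conditioning set).
  P5: blocked at collider Severity (neither it nor any descendant is in the conditioning set).
  P6: blocked at collider Severity (neither it nor any descendant is in the conditioning set).
The empty set is therefore the unique smallest valid set.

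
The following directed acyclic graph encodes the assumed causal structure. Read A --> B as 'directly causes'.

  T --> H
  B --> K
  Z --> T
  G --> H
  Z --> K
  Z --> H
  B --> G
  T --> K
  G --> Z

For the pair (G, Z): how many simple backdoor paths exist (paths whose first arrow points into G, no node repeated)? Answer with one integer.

3

A backdoor path from G to Z is any simple undirected path whose first edge points into G (i.e. leaves G via a parent).
Parents of G: {B}.
Enumerating:
  P1: G <- B -> K <- Z
  P2: G <- B -> K <- T <- Z
  P3: G <- B -> K <- T -> H <- Z
That exhausts the simple backdoor paths. Count: 3.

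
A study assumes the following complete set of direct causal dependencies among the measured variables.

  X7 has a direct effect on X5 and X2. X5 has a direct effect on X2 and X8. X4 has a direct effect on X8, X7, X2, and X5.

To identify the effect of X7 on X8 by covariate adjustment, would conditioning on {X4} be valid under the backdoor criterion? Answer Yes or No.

Yes

Backdoor paths from X7 to X8 (paths whose first edge points into X7):
  P1: X7 <- X4 -> X5 -> X8
  P2: X7 <- X4 -> X2 <- X5 -> X8
  P3: X7 <- X4 -> X8
Condition 1 (no descendant of X7 in the set): holds — descendants of X7 are {X2, X5, X8}; none are in {X4}.
Condition 2 (every backdoor path blocked by {X4}):
  P1: blocked at fork node X4 ∈ conditioning set.
  P2: blocked at fork node X4 ∈ conditioning set.
  P3: blocked at fork node X4 ∈ conditioning set.
{X4} satisfies the backdoor criterion.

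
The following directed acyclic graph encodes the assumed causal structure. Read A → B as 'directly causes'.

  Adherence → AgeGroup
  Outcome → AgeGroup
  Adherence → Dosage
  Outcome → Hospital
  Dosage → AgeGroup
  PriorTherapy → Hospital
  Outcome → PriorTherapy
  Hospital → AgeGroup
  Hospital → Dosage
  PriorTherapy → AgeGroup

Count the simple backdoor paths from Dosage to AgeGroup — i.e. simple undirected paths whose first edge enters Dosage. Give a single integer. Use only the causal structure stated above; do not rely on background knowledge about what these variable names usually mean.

A backdoor path from Dosage to AgeGroup is any simple undirected path whose first edge points into Dosage (i.e. leaves Dosage via a parent).
Parents of Dosage: {Adherence, Hospital}.
Enumerating:
  P1: Dosage <- Adherence -> AgeGroup
  P2: Dosage <- Hospital <- Outcome -> PriorTherapy -> AgeGroup
  P3: Dosage <- Hospital <- Outcome -> AgeGroup
  P4: Dosage <- Hospital <- PriorTherapy <- Outcome -> AgeGroup
  P5: Dosage <- Hospital <- PriorTherapy -> AgeGroup
  P6: Dosage <- Hospital -> AgeGroup
That exhausts the simple backdoor paths. Count: 6.

6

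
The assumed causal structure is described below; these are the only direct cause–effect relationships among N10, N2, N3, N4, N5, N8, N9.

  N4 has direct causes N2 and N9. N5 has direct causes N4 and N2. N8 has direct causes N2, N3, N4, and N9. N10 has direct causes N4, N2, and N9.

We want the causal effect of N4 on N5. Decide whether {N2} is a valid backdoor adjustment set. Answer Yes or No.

Yes

Backdoor paths from N4 to N5 (paths whose first edge points into N4):
  P1: N4 <- N2 -> N5
  P2: N4 <- N9 -> N8 <- N2 -> N5
  P3: N4 <- N9 -> N10 <- N2 -> N5
Condition 1 (no descendant of N4 in the set): holds — descendants of N4 are {N10, N5, N8}; none are in {N2}.
Condition 2 (every backdoor path blocked by {N2}):
  P1: blocked at fork node N2 ∈ conditioning set.
  P2: blocked at collider N8 (neither it nor any descendant is in the conditioning set).
  P3: blocked at collider N10 (neither it nor any descendant is in the conditioning set).
{N2} satisfies the backdoor criterion.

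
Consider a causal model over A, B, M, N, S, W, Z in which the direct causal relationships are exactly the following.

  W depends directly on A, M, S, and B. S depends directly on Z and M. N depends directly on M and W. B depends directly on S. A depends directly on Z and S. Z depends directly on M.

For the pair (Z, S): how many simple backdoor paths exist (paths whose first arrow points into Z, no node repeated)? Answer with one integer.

7

A backdoor path from Z to S is any simple undirected path whose first edge points into Z (i.e. leaves Z via a parent).
Parents of Z: {M}.
Enumerating:
  P1: Z <- M -> S
  P2: Z <- M -> W <- S
  P3: Z <- M -> W <- A <- S
  P4: Z <- M -> W <- B <- S
  P5: Z <- M -> N <- W <- S
  P6: Z <- M -> N <- W <- A <- S
  P7: Z <- M -> N <- W <- B <- S
That exhausts the simple backdoor paths. Count: 7.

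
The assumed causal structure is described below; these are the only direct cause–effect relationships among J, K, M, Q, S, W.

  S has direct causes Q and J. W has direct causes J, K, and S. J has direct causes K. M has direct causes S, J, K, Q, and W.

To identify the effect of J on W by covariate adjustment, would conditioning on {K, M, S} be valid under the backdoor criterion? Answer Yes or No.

No

Backdoor paths from J to W (paths whose first edge points into J):
  P1: J <- K -> W
  P2: J <- K -> M <- Q -> S -> W
  P3: J <- K -> M <- S -> W
  P4: J <- K -> M <- W
Condition 1 (no descendant of J in the set): FAILS — M and S are descendants of J.
Condition 2 (every backdoor path blocked by {K, M, S}):
  P1: blocked at fork node K ∈ conditioning set.
  P2: blocked at fork node K ∈ conditioning set.
  P3: blocked at fork node K ∈ conditioning set.
  P4: blocked at fork node K ∈ conditioning set.
{K, M, S} does not satisfy the backdoor criterion.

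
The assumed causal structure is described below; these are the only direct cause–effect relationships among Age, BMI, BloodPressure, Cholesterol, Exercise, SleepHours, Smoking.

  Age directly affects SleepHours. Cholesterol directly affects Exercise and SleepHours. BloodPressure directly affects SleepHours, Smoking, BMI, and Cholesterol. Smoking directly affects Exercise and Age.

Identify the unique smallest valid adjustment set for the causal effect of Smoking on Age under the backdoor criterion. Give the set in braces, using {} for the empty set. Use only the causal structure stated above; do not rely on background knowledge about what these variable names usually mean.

Variables eligible for adjustment (non-descendants of Smoking, excluding Smoking and Age): {BMI, BloodPressure, Cholesterol}.
Backdoor paths from Smoking to Age:
  P1: Smoking <- BloodPressure -> Cholesterol -> SleepHours <- Age
  P2: Smoking <- BloodPressure -> SleepHours <- Age
Each backdoor path contains an unconditioned collider, so every path is already blocked with the empty conditioning set:
  P1: blocked at collider SleepHours (neither it nor any descendant is in the conditioning set).
  P2: blocked at collider SleepHours (neither it nor any descendant is in the conditioning set).
The empty set is therefore the unique smallest valid set.

{}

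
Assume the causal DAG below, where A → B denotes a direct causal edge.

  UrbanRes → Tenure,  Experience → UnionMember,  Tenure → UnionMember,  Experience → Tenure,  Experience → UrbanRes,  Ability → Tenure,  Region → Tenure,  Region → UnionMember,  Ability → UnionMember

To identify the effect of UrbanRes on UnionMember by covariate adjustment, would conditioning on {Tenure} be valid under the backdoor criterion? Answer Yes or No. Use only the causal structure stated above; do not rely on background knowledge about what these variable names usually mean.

Backdoor paths from UrbanRes to UnionMember (paths whose first edge points into UrbanRes):
  P1: UrbanRes <- Experience -> Tenure <- Region -> UnionMember
  P2: UrbanRes <- Experience -> Tenure <- Ability -> UnionMember
  P3: UrbanRes <- Experience -> Tenure -> UnionMember
  P4: UrbanRes <- Experience -> UnionMember
Condition 1 (no descendant of UrbanRes in the set): FAILS — Tenure is a descendant of UrbanRes.
Condition 2 (every backdoor path blocked by {Tenure}):
  P1: open — collider(s) Tenure are conditioned on (or have a conditioned descendant) and no non-collider on the path is in the set.
  P2: open — collider(s) Tenure are conditioned on (or have a conditioned descendant) and no non-collider on the path is in the set.
  P3: blocked at chain node Tenure ∈ conditioning set.
  P4: open — no interior node is in the conditioning set.
{Tenure} does not satisfy the backdoor criterion.

No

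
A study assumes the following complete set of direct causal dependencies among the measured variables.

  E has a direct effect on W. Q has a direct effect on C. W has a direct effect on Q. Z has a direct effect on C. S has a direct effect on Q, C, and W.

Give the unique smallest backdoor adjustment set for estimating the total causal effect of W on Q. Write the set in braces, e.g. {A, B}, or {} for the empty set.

{S}

Variables eligible for adjustment (non-descendants of W, excluding W and Q): {E, S, Z}.
Backdoor paths from W to Q:
  P1: W <- S -> Q
  P2: W <- S -> C <- Q
The empty set is not sufficient: P1 (W <- S -> Q) has no collider blocking it and no conditioned non-collider, so it is open.
Try {S}:
  P1: blocked at fork node S ∈ conditioning set.
  P2: blocked at fork node S ∈ conditioning set.
{S} contains no descendant of W and blocks every backdoor path.
No other singleton works — e.g. {Z} leaves P1 open — so {S} is the unique smallest valid adjustment set.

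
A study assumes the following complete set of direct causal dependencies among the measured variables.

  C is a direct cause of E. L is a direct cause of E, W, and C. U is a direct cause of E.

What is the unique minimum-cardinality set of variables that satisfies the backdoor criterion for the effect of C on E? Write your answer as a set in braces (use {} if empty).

Variables eligible for adjustment (non-descendants of C, excluding C and E): {L, U, W}.
Backdoor paths from C to E:
  P1: C <- L -> E
The empty set is not sufficient: P1 (C <- L -> E) has no collider blocking it and no conditioned non-collider, so it is open.
Try {L}:
  P1: blocked at fork node L ∈ conditioning set.
{L} contains no descendant of C and blocks every backdoor path.
No other singleton works — e.g. {W} leaves P1 open — so {L} is the unique smallest valid adjustment set.

{L}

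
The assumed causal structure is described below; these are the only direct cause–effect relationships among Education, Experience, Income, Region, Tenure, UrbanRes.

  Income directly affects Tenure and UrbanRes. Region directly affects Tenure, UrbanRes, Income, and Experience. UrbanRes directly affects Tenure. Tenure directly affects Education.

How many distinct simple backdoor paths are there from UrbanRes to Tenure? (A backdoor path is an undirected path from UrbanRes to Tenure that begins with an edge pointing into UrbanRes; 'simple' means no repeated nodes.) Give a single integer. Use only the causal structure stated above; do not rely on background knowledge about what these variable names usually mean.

4

A backdoor path from UrbanRes to Tenure is any simple undirected path whose first edge points into UrbanRes (i.e. leaves UrbanRes via a parent).
Parents of UrbanRes: {Income, Region}.
Enumerating:
  P1: UrbanRes <- Region -> Income -> Tenure
  P2: UrbanRes <- Region -> Tenure
  P3: UrbanRes <- Income <- Region -> Tenure
  P4: UrbanRes <- Income -> Tenure
That exhausts the simple backdoor paths. Count: 4.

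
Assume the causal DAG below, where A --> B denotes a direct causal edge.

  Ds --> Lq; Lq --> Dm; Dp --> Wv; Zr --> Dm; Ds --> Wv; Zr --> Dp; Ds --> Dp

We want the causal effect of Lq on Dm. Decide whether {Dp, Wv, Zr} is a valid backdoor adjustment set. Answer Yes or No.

Backdoor paths from Lq to Dm (paths whose first edge points into Lq):
  P1: Lq <- Ds -> Dp <- Zr -> Dm
  P2: Lq <- Ds -> Wv <- Dp <- Zr -> Dm
Condition 1 (no descendant of Lq in the set): holds — descendants of Lq are {Dm}; none are in {Dp, Wv, Zr}.
Condition 2 (every backdoor path blocked by {Dp, Wv, Zr}):
  P1: blocked at fork node Zr ∈ conditioning set.
  P2: blocked at chain node Dp ∈ conditioning set.
{Dp, Wv, Zr} satisfies the backdoor criterion.

Yes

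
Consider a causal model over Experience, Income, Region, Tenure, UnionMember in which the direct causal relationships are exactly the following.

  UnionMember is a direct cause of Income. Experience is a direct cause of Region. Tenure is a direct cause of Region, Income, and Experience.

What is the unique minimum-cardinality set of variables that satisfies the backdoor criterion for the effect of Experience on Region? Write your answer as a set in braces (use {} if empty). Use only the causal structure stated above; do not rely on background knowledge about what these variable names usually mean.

{Tenure}

Variables eligible for adjustment (non-descendants of Experience, excluding Experience and Region): {Income, Tenure, UnionMember}.
Backdoor paths from Experience to Region:
  P1: Experience <- Tenure -> Region
The empty set is not sufficient: P1 (Experience <- Tenure -> Region) has no collider blocking it and no conditioned non-collider, so it is open.
Try {Tenure}:
  P1: blocked at fork node Tenure ∈ conditioning set.
{Tenure} contains no descendant of Experience and blocks every backdoor path.
No other singleton works — e.g. {UnionMember} leaves P1 open — so {Tenure} is the unique smallest valid adjustment set.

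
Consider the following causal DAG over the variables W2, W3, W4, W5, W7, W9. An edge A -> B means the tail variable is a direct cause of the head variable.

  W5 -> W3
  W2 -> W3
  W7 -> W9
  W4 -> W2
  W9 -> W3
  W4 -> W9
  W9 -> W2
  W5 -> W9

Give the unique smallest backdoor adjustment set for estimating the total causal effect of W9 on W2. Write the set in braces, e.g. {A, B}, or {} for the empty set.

{W4}

Variables eligible for adjustment (non-descendants of W9, excluding W9 and W2): {W4, W5, W7}.
Backdoor paths from W9 to W2:
  P1: W9 <- W4 -> W2
  P2: W9 <- W5 -> W3 <- W2
The empty set is not sufficient: P1 (W9 <- W4 -> W2) has no collider blocking it and no conditioned non-collider, so it is open.
Try {W4}:
  P1: blocked at fork node W4 ∈ conditioning set.
  P2: blocked at collider W3 (neither it nor any descendant is in the conditioning set).
{W4} contains no descendant of W9 and blocks every backdoor path.
No other singleton works — e.g. {W5} leaves P1 open — so {W4} is the unique smallest valid adjustment set.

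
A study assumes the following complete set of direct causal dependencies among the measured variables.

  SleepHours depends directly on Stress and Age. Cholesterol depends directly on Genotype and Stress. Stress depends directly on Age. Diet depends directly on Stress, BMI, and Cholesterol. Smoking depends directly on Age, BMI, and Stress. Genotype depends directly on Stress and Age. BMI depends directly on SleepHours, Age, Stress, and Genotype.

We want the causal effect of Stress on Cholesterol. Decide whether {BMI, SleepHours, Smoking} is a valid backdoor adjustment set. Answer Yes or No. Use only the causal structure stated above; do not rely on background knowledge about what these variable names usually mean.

Backdoor paths from Stress to Cholesterol (paths whose first edge points into Stress):
  P1: Stress <- Age -> SleepHours -> BMI <- Genotype -> Cholesterol
  P2: Stress <- Age -> SleepHours -> BMI -> Diet <- Cholesterol
  P3: Stress <- Age -> Genotype -> BMI -> Diet <- Cholesterol
  P4: Stress <- Age -> Genotype -> Cholesterol
  P5: Stress <- Age -> BMI <- Genotype -> Cholesterol
  P6: Stress <- Age -> BMI -> Diet <- Cholesterol
  P7: Stress <- Age -> Smoking <- BMI <- Genotype -> Cholesterol
  P8: Stress <- Age -> Smoking <- BMI -> Diet <- Cholesterol
Condition 1 (no descendant of Stress in the set): FAILS — BMI, SleepHours, and Smoking are descendants of Stress.
Condition 2 (every backdoor path blocked by {BMI, SleepHours, Smoking}):
  P1: blocked at chain node SleepHours ∈ conditioning set.
  P2: blocked at chain node SleepHours ∈ conditioning set.
  P3: blocked at chain node BMI ∈ conditioning set.
  P4: open — no interior node is in the conditioning set.
  P5: open — collider(s) BMI are conditioned on (or have a conditioned descendant) and no non-collider on the path is in the set.
  P6: blocked at chain node BMI ∈ conditioning set.
  P7: blocked at chain node BMI ∈ conditioning set.
  P8: blocked at fork node BMI ∈ conditioning set.
{BMI, SleepHours, Smoking} does not satisfy the backdoor criterion.

No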